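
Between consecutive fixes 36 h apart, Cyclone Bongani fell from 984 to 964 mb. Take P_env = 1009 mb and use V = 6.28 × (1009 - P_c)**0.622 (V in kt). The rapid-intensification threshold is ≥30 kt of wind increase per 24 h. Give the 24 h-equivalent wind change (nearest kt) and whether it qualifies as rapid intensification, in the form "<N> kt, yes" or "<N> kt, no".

14 kt, no

V₁: ΔP = 25, V ≈ 6.28 × 25^0.622 ≈ 46.50 kt.
V₂: ΔP = 45, V ≈ 6.28 × 45^0.622 ≈ 67.03 kt.
ΔV over 36 h = 20.53 kt → 24 h equivalent = 20.53 × 24/36 ≈ 13.69 kt.
14 kt < 30 kt ⇒ not rapid intensification.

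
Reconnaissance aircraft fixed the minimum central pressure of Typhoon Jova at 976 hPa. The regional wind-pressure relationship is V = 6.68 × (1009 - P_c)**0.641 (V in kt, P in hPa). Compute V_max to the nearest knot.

ΔP = 1009 − 976 = 33 hPa.
33^0.641 ≈ 9.405.
V ≈ 6.68 × 9.405 ≈ 62.8 kt.

63 kt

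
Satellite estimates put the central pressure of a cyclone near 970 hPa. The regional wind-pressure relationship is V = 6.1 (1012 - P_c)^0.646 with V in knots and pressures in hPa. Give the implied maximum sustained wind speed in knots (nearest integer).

ΔP = 1012 − 970 = 42 hPa.
42^0.646 ≈ 11.185.
V ≈ 6.1 × 11.185 ≈ 68.2 kt.

68 kt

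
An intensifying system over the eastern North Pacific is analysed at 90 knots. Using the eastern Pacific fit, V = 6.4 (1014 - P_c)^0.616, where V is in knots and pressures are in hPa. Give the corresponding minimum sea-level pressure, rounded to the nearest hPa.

ΔP = (V / 6.4)^(1/0.616) = (90/6.4)^1.623.
90/6.4 = 14.062; 14.062^1.623 ≈ 73.07 hPa.
P_c = 1014 − 73.07 = 940.93 ≈ 941 hPa.

941 hPa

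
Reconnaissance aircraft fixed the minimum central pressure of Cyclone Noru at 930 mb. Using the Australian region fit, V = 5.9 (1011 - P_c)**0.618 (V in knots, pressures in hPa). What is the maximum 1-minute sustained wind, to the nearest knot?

89 kt

ΔP = 1011 − 930 = 81 mb.
81^0.618 ≈ 15.116.
V ≈ 5.9 × 15.116 ≈ 89.2 kt.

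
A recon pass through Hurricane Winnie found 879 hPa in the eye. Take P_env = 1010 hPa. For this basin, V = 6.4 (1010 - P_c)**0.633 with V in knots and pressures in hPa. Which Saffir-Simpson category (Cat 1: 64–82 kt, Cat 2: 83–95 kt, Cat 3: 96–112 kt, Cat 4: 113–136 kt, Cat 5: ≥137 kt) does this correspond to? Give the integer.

ΔP = 1010 − 879 = 131 hPa.
V ≈ 6.4 × 131^0.633 = 6.4 × 21.89 ≈ 140 kt.
140 kt falls in the Category 5 band.

5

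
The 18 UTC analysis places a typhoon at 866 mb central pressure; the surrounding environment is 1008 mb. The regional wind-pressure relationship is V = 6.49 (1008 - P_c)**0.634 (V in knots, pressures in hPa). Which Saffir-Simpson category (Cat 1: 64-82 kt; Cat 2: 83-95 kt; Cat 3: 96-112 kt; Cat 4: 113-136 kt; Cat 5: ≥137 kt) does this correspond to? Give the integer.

5

ΔP = 1008 − 866 = 142 mb.
V ≈ 6.49 × 142^0.634 = 6.49 × 23.15 ≈ 150 kt.
150 kt falls in the Category 5 band.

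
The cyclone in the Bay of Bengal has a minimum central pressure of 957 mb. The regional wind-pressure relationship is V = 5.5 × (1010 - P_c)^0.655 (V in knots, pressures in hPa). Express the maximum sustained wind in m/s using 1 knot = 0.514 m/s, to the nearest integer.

ΔP = 1010 − 957 = 53 mb.
V ≈ 5.5 × 53^0.655 = 5.5 × 13.471 ≈ 74.091 kt.
74.091 × 0.514 ≈ 38.08 m/s → 38 m/s.

38 m/s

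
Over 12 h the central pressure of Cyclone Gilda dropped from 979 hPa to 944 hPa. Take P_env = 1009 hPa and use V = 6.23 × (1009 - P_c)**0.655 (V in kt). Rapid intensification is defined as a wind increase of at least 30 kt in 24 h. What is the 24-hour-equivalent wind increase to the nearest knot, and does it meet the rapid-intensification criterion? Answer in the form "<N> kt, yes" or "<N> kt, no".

76 kt, yes

V₁: ΔP = 30, V ≈ 6.23 × 30^0.655 ≈ 57.81 kt.
V₂: ΔP = 65, V ≈ 6.23 × 65^0.655 ≈ 95.93 kt.
ΔV over 12 h = 38.12 kt → 24 h equivalent = 38.12 × 24/12 ≈ 76.24 kt.
76 kt ≥ 30 kt ⇒ rapid intensification.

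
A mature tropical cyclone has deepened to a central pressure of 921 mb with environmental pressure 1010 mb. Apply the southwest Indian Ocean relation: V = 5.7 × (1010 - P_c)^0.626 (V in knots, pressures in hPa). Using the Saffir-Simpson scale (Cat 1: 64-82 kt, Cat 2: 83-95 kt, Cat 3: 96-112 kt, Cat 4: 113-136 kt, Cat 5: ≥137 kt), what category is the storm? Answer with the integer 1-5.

2

ΔP = 1010 − 921 = 89 mb.
V ≈ 5.7 × 89^0.626 = 5.7 × 16.61 ≈ 95 kt.
95 kt falls in the Category 2 band.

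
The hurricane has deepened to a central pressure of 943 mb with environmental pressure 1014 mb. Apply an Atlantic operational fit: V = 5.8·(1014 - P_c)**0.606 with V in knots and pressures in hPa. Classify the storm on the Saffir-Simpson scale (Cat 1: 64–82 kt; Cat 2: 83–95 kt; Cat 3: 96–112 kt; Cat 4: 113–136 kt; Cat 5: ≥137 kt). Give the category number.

1

ΔP = 1014 − 943 = 71 mb.
V ≈ 5.8 × 71^0.606 = 5.8 × 13.24 ≈ 77 kt.
77 kt falls in the Category 1 band.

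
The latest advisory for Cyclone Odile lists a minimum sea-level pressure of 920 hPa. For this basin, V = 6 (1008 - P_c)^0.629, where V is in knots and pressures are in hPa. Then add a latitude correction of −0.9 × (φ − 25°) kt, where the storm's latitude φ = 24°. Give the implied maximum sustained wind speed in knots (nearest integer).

ΔP = 1008 − 920 = 88 hPa.
88^0.629 ≈ 16.714.
V ≈ 6 × 16.714 ≈ 100.3 kt.
Latitude correction: −0.9 × (24 − 25) = 0.9 kt.
Corrected V ≈ 101.2 kt → 101 kt.

101 kt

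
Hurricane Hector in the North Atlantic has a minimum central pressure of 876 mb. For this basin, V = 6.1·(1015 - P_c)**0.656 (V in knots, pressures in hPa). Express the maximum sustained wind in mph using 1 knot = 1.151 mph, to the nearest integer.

ΔP = 1015 − 876 = 139 mb.
V ≈ 6.1 × 139^0.656 = 6.1 × 25.458 ≈ 155.291 kt.
155.291 × 1.151 ≈ 178.74 mph → 179 mph.

179 mph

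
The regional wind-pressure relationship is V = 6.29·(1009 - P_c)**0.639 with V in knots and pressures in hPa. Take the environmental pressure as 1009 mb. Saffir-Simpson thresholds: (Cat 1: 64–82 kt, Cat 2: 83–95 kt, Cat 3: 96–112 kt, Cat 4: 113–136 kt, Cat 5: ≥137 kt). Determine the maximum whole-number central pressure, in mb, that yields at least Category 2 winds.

Category 2 begins at V = 83 kt.
Required ΔP = (83/6.29)^(1/0.639) = 13.196^1.565 ≈ 56.68 mb.
P_c ≤ 1009 − 56.68 = 952.32, so the highest integer P_c is 952 mb.

952 mb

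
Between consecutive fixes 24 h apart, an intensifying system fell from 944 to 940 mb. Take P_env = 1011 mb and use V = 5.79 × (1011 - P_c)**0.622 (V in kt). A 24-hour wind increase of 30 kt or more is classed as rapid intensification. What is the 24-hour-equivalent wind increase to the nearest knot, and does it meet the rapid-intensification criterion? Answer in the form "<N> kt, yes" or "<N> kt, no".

3 kt, no

V₁: ΔP = 67, V ≈ 5.79 × 67^0.622 ≈ 79.16 kt.
V₂: ΔP = 71, V ≈ 5.79 × 71^0.622 ≈ 82.07 kt.
ΔV over 24 h = 2.91 kt → 24 h equivalent = 2.91 × 24/24 ≈ 2.91 kt.
3 kt < 30 kt ⇒ not rapid intensification.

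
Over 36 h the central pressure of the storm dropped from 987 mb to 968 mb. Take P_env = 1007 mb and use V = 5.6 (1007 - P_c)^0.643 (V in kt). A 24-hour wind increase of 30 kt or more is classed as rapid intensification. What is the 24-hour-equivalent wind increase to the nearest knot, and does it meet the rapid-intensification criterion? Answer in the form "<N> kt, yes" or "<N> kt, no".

V₁: ΔP = 20, V ≈ 5.6 × 20^0.643 ≈ 38.44 kt.
V₂: ΔP = 39, V ≈ 5.6 × 39^0.643 ≈ 59.05 kt.
ΔV over 36 h = 20.61 kt → 24 h equivalent = 20.61 × 24/36 ≈ 13.74 kt.
14 kt < 30 kt ⇒ not rapid intensification.

14 kt, no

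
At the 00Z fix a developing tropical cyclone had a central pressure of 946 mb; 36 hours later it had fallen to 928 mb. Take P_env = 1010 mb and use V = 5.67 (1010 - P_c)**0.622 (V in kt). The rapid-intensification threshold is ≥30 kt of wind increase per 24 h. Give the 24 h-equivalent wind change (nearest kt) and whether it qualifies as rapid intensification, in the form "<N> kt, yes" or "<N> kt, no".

V₁: ΔP = 64, V ≈ 5.67 × 64^0.622 ≈ 75.34 kt.
V₂: ΔP = 82, V ≈ 5.67 × 82^0.622 ≈ 87.90 kt.
ΔV over 36 h = 12.56 kt → 24 h equivalent = 12.56 × 24/36 ≈ 8.37 kt.
8 kt < 30 kt ⇒ not rapid intensification.

8 kt, no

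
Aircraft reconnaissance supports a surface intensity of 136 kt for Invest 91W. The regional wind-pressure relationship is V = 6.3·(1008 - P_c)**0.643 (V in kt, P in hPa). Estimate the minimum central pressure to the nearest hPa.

889 hPa

ΔP = (V / 6.3)^(1/0.643) = (136/6.3)^1.555.
136/6.3 = 21.587; 21.587^1.555 ≈ 118.84 hPa.
P_c = 1008 − 118.84 = 889.16 ≈ 889 hPa.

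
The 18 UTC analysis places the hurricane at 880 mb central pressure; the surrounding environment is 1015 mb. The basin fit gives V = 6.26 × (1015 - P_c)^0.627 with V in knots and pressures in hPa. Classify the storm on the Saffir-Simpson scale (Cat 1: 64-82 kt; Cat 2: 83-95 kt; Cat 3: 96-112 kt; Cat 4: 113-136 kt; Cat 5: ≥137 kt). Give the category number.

ΔP = 1015 − 880 = 135 mb.
V ≈ 6.26 × 135^0.627 = 6.26 × 21.66 ≈ 136 kt.
136 kt falls in the Category 4 band.

4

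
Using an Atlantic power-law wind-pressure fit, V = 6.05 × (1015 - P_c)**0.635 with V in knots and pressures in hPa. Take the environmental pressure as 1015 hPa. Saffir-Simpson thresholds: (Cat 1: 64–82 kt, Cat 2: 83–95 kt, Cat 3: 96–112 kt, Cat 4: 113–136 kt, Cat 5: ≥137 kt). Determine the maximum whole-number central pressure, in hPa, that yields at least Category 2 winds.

953 hPa

Category 2 begins at V = 83 kt.
Required ΔP = (83/6.05)^(1/0.635) = 13.719^1.575 ≈ 61.81 hPa.
P_c ≤ 1015 − 61.81 = 953.19, so the highest integer P_c is 953 hPa.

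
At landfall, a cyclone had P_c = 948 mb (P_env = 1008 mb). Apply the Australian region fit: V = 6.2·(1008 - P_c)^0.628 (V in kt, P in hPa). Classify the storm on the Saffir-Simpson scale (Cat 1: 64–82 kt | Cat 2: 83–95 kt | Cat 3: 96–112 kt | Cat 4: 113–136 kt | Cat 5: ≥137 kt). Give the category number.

1

ΔP = 1008 − 948 = 60 mb.
V ≈ 6.2 × 60^0.628 = 6.2 × 13.08 ≈ 81 kt.
81 kt falls in the Category 1 band.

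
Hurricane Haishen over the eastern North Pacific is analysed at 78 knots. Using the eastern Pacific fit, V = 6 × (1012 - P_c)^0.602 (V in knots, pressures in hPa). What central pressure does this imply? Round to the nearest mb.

ΔP = (V / 6)^(1/0.602) = (78/6)^1.661.
78/6 = 13.000; 13.000^1.661 ≈ 70.86 mb.
P_c = 1012 − 70.86 = 941.14 ≈ 941 mb.

941 mb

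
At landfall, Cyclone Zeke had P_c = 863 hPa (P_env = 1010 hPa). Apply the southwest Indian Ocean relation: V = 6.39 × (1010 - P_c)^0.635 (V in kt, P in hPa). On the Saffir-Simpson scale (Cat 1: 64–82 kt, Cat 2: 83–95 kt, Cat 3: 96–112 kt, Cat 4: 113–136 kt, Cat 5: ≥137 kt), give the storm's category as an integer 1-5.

ΔP = 1010 − 863 = 147 hPa.
V ≈ 6.39 × 147^0.635 = 6.39 × 23.78 ≈ 152 kt.
152 kt falls in the Category 5 band.

5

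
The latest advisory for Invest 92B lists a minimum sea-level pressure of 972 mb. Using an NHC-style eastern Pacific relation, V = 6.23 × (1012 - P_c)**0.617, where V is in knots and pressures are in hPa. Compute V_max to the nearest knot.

61 kt

ΔP = 1012 − 972 = 40 mb.
40^0.617 ≈ 9.738.
V ≈ 6.23 × 9.738 ≈ 60.7 kt.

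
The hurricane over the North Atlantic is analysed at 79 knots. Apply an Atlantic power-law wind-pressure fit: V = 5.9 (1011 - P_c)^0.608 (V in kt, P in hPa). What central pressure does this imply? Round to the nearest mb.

ΔP = (V / 5.9)^(1/0.608) = (79/5.9)^1.645.
79/5.9 = 13.390; 13.390^1.645 ≈ 71.33 mb.
P_c = 1011 − 71.33 = 939.67 ≈ 940 mb.

940 mb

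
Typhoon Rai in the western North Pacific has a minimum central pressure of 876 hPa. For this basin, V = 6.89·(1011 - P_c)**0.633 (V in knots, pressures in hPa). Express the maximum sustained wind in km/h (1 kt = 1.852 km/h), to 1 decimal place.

ΔP = 1011 − 876 = 135 hPa.
V ≈ 6.89 × 135^0.633 = 6.89 × 22.310 ≈ 153.717 kt.
153.717 × 1.852 ≈ 284.68 km/h → 284.7 km/h.

284.7 km/h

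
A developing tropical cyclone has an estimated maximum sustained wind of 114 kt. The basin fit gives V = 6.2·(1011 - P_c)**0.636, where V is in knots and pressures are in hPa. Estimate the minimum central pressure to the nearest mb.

914 mb

ΔP = (V / 6.2)^(1/0.636) = (114/6.2)^1.572.
114/6.2 = 18.387; 18.387^1.572 ≈ 97.33 mb.
P_c = 1011 − 97.33 = 913.67 ≈ 914 mb.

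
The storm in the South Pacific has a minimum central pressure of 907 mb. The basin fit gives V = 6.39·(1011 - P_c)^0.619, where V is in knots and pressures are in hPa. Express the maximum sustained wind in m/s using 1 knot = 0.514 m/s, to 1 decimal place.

ΔP = 1011 − 907 = 104 mb.
V ≈ 6.39 × 104^0.619 = 6.39 × 17.723 ≈ 113.252 kt.
113.252 × 0.514 ≈ 58.21 m/s → 58.2 m/s.

58.2 m/s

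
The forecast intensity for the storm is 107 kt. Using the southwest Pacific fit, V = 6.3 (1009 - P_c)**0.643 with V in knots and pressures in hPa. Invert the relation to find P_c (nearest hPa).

ΔP = (V / 6.3)^(1/0.643) = (107/6.3)^1.555.
107/6.3 = 16.984; 16.984^1.555 ≈ 81.84 hPa.
P_c = 1009 − 81.84 = 927.16 ≈ 927 hPa.

927 hPa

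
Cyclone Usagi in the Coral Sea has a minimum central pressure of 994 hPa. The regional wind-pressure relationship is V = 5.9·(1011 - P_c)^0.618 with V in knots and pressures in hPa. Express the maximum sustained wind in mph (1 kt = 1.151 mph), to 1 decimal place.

39.1 mph

ΔP = 1011 − 994 = 17 hPa.
V ≈ 5.9 × 17^0.618 = 5.9 × 5.760 ≈ 33.984 kt.
33.984 × 1.151 ≈ 39.12 mph → 39.1 mph.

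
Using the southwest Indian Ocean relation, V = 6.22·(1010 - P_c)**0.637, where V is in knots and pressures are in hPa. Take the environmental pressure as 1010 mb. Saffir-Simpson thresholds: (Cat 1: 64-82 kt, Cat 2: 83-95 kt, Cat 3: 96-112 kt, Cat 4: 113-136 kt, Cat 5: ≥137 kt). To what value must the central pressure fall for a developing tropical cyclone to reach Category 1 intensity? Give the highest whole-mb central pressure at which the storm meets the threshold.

971 mb

Category 1 begins at V = 64 kt.
Required ΔP = (64/6.22)^(1/0.637) = 10.289^1.570 ≈ 38.84 mb.
P_c ≤ 1010 − 38.84 = 971.16, so the highest integer P_c is 971 mb.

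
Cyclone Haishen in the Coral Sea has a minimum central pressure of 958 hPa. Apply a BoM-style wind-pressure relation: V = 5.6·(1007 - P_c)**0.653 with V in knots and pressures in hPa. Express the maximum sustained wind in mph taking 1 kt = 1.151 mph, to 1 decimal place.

ΔP = 1007 − 958 = 49 hPa.
V ≈ 5.6 × 49^0.653 = 5.6 × 12.697 ≈ 71.103 kt.
71.103 × 1.151 ≈ 81.84 mph → 81.8 mph.

81.8 mph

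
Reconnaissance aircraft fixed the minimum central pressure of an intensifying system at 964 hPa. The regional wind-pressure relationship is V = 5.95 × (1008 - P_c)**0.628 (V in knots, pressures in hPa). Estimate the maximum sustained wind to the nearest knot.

64 kt

ΔP = 1008 − 964 = 44 hPa.
44^0.628 ≈ 10.767.
V ≈ 5.95 × 10.767 ≈ 64.1 kt.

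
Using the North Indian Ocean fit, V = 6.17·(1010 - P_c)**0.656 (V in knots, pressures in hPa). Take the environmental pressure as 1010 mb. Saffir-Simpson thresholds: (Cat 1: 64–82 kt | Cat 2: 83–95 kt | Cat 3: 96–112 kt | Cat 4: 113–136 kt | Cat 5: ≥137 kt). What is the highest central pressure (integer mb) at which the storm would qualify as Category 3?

944 mb

Category 3 begins at V = 96 kt.
Required ΔP = (96/6.17)^(1/0.656) = 15.559^1.524 ≈ 65.62 mb.
P_c ≤ 1010 − 65.62 = 944.38, so the highest integer P_c is 944 mb.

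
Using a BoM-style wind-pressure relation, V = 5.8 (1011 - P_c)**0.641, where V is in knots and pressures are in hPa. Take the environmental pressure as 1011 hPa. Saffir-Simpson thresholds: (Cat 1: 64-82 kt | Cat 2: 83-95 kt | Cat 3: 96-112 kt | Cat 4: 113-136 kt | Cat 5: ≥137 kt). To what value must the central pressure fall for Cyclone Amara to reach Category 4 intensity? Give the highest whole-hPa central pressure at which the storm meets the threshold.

908 hPa

Category 4 begins at V = 113 kt.
Required ΔP = (113/5.8)^(1/0.641) = 19.483^1.560 ≈ 102.79 hPa.
P_c ≤ 1011 − 102.79 = 908.21, so the highest integer P_c is 908 hPa.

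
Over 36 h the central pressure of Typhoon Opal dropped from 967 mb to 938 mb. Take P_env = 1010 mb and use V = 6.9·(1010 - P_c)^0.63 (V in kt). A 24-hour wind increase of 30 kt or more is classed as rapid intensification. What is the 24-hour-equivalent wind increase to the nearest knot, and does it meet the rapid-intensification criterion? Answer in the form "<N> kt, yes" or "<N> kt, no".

19 kt, no

V₁: ΔP = 43, V ≈ 6.9 × 43^0.63 ≈ 73.78 kt.
V₂: ΔP = 72, V ≈ 6.9 × 72^0.63 ≈ 102.09 kt.
ΔV over 36 h = 28.31 kt → 24 h equivalent = 28.31 × 24/36 ≈ 18.87 kt.
19 kt < 30 kt ⇒ not rapid intensification.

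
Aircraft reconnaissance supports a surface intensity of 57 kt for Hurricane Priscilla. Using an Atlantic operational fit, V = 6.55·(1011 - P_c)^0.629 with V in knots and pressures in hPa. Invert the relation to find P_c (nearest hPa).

980 hPa

ΔP = (V / 6.55)^(1/0.629) = (57/6.55)^1.590.
57/6.55 = 8.702; 8.702^1.590 ≈ 31.18 hPa.
P_c = 1011 − 31.18 = 979.82 ≈ 980 hPa.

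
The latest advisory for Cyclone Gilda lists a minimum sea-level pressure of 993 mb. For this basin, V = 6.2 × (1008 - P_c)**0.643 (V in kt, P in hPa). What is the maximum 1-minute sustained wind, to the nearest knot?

ΔP = 1008 − 993 = 15 mb.
15^0.643 ≈ 5.705.
V ≈ 6.2 × 5.705 ≈ 35.4 kt.

35 kt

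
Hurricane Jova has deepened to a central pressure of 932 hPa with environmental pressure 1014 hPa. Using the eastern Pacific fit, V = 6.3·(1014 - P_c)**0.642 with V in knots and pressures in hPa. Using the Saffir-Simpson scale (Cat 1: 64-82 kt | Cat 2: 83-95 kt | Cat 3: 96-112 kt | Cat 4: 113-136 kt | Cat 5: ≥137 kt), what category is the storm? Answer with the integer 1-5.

ΔP = 1014 − 932 = 82 hPa.
V ≈ 6.3 × 82^0.642 = 6.3 × 16.93 ≈ 107 kt.
107 kt falls in the Category 3 band.

3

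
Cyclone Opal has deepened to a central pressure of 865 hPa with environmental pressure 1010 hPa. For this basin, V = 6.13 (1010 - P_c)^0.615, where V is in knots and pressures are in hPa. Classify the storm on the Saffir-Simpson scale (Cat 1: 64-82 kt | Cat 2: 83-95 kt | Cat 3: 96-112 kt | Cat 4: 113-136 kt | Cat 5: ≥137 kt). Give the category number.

ΔP = 1010 − 865 = 145 hPa.
V ≈ 6.13 × 145^0.615 = 6.13 × 21.34 ≈ 131 kt.
131 kt falls in the Category 4 band.

4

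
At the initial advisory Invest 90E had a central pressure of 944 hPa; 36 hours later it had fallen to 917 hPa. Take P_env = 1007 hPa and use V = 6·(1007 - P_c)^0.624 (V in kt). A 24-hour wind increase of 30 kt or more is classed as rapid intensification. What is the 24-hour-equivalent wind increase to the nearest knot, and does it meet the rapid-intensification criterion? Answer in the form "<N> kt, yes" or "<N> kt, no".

13 kt, no

V₁: ΔP = 63, V ≈ 6 × 63^0.624 ≈ 79.60 kt.
V₂: ΔP = 90, V ≈ 6 × 90^0.624 ≈ 99.45 kt.
ΔV over 36 h = 19.85 kt → 24 h equivalent = 19.85 × 24/36 ≈ 13.23 kt.
13 kt < 30 kt ⇒ not rapid intensification.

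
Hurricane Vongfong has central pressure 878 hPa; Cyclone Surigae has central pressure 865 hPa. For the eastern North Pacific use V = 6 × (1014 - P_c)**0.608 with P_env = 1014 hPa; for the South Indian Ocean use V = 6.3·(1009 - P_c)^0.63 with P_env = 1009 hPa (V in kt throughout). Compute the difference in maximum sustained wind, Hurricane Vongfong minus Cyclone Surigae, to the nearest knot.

-25 kt

Hurricane Vongfong: ΔP = 136; V ≈ 6 × 136^0.608 ≈ 118.94 kt.
Cyclone Surigae: ΔP = 144; V ≈ 6.3 × 144^0.63 ≈ 144.25 kt.
Difference ≈ 118.94 − 144.25 = -25.31 → -25 kt.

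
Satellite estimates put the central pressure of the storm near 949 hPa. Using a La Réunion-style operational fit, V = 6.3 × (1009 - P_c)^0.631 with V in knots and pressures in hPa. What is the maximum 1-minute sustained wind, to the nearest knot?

83 kt

ΔP = 1009 − 949 = 60 hPa.
60^0.631 ≈ 13.244.
V ≈ 6.3 × 13.244 ≈ 83.4 kt.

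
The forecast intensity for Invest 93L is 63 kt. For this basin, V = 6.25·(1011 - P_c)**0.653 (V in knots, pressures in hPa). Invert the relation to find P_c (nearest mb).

977 mb

ΔP = (V / 6.25)^(1/0.653) = (63/6.25)^1.531.
63/6.25 = 10.080; 10.080^1.531 ≈ 34.41 mb.
P_c = 1011 − 34.41 = 976.59 ≈ 977 mb.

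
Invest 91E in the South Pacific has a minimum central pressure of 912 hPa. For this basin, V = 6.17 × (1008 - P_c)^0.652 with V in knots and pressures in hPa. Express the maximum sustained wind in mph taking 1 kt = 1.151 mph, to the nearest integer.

ΔP = 1008 − 912 = 96 hPa.
V ≈ 6.17 × 96^0.652 = 6.17 × 19.608 ≈ 120.983 kt.
120.983 × 1.151 ≈ 139.25 mph → 139 mph.

139 mph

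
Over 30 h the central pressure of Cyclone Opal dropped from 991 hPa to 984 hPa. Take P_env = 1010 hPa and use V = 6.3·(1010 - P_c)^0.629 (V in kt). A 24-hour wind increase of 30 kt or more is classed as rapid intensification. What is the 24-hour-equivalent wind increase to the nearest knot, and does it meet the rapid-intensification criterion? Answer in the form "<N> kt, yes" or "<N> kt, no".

7 kt, no

V₁: ΔP = 19, V ≈ 6.3 × 19^0.629 ≈ 40.15 kt.
V₂: ΔP = 26, V ≈ 6.3 × 26^0.629 ≈ 48.91 kt.
ΔV over 30 h = 8.76 kt → 24 h equivalent = 8.76 × 24/30 ≈ 7.01 kt.
7 kt < 30 kt ⇒ not rapid intensification.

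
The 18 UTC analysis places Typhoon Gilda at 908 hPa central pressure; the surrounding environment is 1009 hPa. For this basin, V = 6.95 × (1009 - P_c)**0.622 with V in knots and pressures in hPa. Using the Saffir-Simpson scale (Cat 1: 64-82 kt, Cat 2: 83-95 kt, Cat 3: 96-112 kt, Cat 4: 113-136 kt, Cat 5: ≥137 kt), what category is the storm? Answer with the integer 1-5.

4

ΔP = 1009 − 908 = 101 hPa.
V ≈ 6.95 × 101^0.622 = 6.95 × 17.65 ≈ 123 kt.
123 kt falls in the Category 4 band.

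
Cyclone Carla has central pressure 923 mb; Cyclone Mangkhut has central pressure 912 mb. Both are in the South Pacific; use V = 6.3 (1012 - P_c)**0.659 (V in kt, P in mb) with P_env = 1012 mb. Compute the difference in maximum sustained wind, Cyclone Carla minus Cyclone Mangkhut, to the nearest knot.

-10 kt

Cyclone Carla: ΔP = 89; V ≈ 6.3 × 89^0.659 ≈ 121.34 kt.
Cyclone Mangkhut: ΔP = 100; V ≈ 6.3 × 100^0.659 ≈ 131.02 kt.
Difference ≈ 121.34 − 131.02 = -9.68 → -10 kt.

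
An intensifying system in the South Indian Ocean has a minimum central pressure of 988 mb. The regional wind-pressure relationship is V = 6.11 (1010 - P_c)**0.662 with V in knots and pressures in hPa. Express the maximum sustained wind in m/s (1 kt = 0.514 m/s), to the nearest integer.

24 m/s

ΔP = 1010 − 988 = 22 mb.
V ≈ 6.11 × 22^0.662 = 6.11 × 7.739 ≈ 47.285 kt.
47.285 × 0.514 ≈ 24.30 m/s → 24 m/s.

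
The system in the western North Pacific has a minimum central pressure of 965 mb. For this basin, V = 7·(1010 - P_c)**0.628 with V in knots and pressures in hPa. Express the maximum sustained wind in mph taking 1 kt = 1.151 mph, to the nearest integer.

88 mph

ΔP = 1010 − 965 = 45 mb.
V ≈ 7 × 45^0.628 = 7 × 10.920 ≈ 76.439 kt.
76.439 × 1.151 ≈ 87.98 mph → 88 mph.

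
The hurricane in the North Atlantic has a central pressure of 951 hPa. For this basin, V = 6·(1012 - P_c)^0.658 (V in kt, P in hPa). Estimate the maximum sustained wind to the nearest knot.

90 kt

ΔP = 1012 − 951 = 61 hPa.
61^0.658 ≈ 14.954.
V ≈ 6 × 14.954 ≈ 89.7 kt.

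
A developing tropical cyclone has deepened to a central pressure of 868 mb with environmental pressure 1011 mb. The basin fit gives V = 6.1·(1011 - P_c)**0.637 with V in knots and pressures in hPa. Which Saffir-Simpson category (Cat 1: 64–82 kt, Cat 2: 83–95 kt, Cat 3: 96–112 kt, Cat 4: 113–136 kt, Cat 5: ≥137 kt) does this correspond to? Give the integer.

ΔP = 1011 − 868 = 143 mb.
V ≈ 6.1 × 143^0.637 = 6.1 × 23.60 ≈ 144 kt.
144 kt falls in the Category 5 band.

5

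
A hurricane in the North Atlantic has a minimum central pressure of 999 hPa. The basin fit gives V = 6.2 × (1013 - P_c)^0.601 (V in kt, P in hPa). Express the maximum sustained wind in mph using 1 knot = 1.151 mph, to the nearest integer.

ΔP = 1013 − 999 = 14 hPa.
V ≈ 6.2 × 14^0.601 = 6.2 × 4.885 ≈ 30.284 kt.
30.284 × 1.151 ≈ 34.86 mph → 35 mph.

35 mph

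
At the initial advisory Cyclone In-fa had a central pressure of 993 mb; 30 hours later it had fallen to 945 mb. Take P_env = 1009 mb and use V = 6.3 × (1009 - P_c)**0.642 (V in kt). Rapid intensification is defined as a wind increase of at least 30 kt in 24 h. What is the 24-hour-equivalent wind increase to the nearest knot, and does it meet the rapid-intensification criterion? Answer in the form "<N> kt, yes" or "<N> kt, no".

V₁: ΔP = 16, V ≈ 6.3 × 16^0.642 ≈ 37.36 kt.
V₂: ΔP = 64, V ≈ 6.3 × 64^0.642 ≈ 90.97 kt.
ΔV over 30 h = 53.61 kt → 24 h equivalent = 53.61 × 24/30 ≈ 42.89 kt.
43 kt ≥ 30 kt ⇒ rapid intensification.

43 kt, yes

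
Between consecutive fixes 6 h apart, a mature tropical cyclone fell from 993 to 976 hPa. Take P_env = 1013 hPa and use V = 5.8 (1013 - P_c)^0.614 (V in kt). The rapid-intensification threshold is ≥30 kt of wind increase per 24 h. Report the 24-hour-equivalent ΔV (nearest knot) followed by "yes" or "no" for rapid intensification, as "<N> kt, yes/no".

V₁: ΔP = 20, V ≈ 5.8 × 20^0.614 ≈ 36.50 kt.
V₂: ΔP = 37, V ≈ 5.8 × 37^0.614 ≈ 53.25 kt.
ΔV over 6 h = 16.75 kt → 24 h equivalent = 16.75 × 24/6 ≈ 67.00 kt.
67 kt ≥ 30 kt ⇒ rapid intensification.

67 kt, yes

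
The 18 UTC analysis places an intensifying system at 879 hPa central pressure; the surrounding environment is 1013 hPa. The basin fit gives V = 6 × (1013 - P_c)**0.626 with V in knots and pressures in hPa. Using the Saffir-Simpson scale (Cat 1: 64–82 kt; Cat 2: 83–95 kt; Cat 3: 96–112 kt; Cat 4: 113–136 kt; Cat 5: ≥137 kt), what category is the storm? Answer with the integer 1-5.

ΔP = 1013 − 879 = 134 hPa.
V ≈ 6 × 134^0.626 = 6 × 21.46 ≈ 129 kt.
129 kt falls in the Category 4 band.

4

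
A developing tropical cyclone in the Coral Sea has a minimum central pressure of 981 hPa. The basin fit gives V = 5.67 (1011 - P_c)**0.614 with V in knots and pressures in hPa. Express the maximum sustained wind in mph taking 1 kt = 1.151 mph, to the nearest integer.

53 mph

ΔP = 1011 − 981 = 30 hPa.
V ≈ 5.67 × 30^0.614 = 5.67 × 8.071 ≈ 45.765 kt.
45.765 × 1.151 ≈ 52.68 mph → 53 mph.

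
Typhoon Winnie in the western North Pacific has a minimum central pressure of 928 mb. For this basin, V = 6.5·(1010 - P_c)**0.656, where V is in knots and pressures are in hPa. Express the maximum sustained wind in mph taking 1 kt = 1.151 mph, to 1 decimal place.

ΔP = 1010 − 928 = 82 mb.
V ≈ 6.5 × 82^0.656 = 6.5 × 18.008 ≈ 117.051 kt.
117.051 × 1.151 ≈ 134.73 mph → 134.7 mph.

134.7 mph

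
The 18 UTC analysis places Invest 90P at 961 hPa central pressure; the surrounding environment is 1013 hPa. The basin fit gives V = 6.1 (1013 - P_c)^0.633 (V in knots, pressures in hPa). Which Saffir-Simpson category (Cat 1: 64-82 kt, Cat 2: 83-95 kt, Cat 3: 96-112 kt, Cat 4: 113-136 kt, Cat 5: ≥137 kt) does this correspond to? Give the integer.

ΔP = 1013 − 961 = 52 hPa.
V ≈ 6.1 × 52^0.633 = 6.1 × 12.20 ≈ 74 kt.
74 kt falls in the Category 1 band.

1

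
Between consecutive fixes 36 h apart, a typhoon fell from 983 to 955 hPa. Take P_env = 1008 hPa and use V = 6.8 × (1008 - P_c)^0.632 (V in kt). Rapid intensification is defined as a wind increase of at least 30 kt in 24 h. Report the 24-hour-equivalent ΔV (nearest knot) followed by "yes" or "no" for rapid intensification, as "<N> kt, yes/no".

V₁: ΔP = 25, V ≈ 6.8 × 25^0.632 ≈ 52.00 kt.
V₂: ΔP = 53, V ≈ 6.8 × 53^0.632 ≈ 83.61 kt.
ΔV over 36 h = 31.61 kt → 24 h equivalent = 31.61 × 24/36 ≈ 21.07 kt.
21 kt < 30 kt ⇒ not rapid intensification.

21 kt, no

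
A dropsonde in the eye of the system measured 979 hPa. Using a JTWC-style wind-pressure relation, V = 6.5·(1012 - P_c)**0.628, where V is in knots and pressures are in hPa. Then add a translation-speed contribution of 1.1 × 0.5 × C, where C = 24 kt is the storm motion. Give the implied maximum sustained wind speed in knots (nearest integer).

72 kt

ΔP = 1012 − 979 = 33 hPa.
33^0.628 ≈ 8.987.
V ≈ 6.5 × 8.987 ≈ 58.4 kt.
Translation term: 1.1 × 0.5 × 24 = 13.2 kt.
Corrected V ≈ 71.6 kt → 72 kt.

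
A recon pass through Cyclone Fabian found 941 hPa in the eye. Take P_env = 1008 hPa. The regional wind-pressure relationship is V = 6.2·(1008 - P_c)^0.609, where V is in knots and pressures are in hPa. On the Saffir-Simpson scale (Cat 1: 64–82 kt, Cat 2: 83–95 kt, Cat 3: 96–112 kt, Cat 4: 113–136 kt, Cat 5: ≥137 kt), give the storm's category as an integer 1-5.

1

ΔP = 1008 − 941 = 67 hPa.
V ≈ 6.2 × 67^0.609 = 6.2 × 12.94 ≈ 80 kt.
80 kt falls in the Category 1 band.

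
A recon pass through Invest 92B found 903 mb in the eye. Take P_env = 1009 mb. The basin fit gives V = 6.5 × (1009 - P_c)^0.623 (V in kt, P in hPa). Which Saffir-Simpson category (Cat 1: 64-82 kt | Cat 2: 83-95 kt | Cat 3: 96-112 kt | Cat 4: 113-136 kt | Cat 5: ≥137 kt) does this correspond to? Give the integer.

ΔP = 1009 − 903 = 106 mb.
V ≈ 6.5 × 106^0.623 = 6.5 × 18.27 ≈ 119 kt.
119 kt falls in the Category 4 band.

4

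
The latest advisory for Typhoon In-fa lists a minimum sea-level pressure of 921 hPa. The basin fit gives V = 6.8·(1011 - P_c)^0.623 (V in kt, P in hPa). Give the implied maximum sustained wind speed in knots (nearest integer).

112 kt

ΔP = 1011 − 921 = 90 hPa.
90^0.623 ≈ 16.500.
V ≈ 6.8 × 16.500 ≈ 112.2 kt.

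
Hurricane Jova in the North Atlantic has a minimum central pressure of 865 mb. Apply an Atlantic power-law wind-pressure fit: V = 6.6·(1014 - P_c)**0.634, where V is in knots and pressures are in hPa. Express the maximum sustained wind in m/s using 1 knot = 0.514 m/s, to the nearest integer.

81 m/s

ΔP = 1014 − 865 = 149 mb.
V ≈ 6.6 × 149^0.634 = 6.6 × 23.867 ≈ 157.523 kt.
157.523 × 0.514 ≈ 80.97 m/s → 81 m/s.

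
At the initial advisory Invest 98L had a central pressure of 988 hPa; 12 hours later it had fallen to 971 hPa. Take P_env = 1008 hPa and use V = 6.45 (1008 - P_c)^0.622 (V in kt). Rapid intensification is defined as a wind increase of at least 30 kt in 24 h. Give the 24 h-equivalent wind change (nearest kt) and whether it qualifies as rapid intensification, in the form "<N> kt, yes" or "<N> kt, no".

39 kt, yes

V₁: ΔP = 20, V ≈ 6.45 × 20^0.622 ≈ 41.57 kt.
V₂: ΔP = 37, V ≈ 6.45 × 37^0.622 ≈ 60.95 kt.
ΔV over 12 h = 19.38 kt → 24 h equivalent = 19.38 × 24/12 ≈ 38.76 kt.
39 kt ≥ 30 kt ⇒ rapid intensification.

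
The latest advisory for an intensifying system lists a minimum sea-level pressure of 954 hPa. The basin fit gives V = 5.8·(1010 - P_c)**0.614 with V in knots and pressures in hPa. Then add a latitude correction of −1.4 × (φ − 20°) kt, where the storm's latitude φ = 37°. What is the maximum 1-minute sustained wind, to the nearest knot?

ΔP = 1010 − 954 = 56 hPa.
56^0.614 ≈ 11.841.
V ≈ 5.8 × 11.841 ≈ 68.7 kt.
Latitude correction: −1.4 × (37 − 20) = -23.8 kt.
Corrected V ≈ 44.9 kt → 45 kt.

45 kt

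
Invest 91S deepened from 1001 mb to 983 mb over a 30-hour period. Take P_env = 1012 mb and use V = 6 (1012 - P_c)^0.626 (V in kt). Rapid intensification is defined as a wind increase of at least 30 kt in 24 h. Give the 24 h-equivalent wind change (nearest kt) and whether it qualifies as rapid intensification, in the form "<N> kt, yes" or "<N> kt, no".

V₁: ΔP = 11, V ≈ 6 × 11^0.626 ≈ 26.92 kt.
V₂: ΔP = 29, V ≈ 6 × 29^0.626 ≈ 49.39 kt.
ΔV over 30 h = 22.47 kt → 24 h equivalent = 22.47 × 24/30 ≈ 17.98 kt.
18 kt < 30 kt ⇒ not rapid intensification.

18 kt, no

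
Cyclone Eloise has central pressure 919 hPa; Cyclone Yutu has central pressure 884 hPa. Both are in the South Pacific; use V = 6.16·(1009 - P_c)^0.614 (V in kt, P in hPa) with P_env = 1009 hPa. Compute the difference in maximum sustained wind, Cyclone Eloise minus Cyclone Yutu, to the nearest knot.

Cyclone Eloise: ΔP = 90; V ≈ 6.16 × 90^0.614 ≈ 97.61 kt.
Cyclone Yutu: ΔP = 125; V ≈ 6.16 × 125^0.614 ≈ 119.42 kt.
Difference ≈ 97.61 − 119.42 = -21.81 → -22 kt.

-22 kt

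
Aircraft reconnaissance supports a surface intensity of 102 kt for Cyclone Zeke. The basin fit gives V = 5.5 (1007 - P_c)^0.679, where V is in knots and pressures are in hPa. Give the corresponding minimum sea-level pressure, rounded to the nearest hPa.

933 hPa

ΔP = (V / 5.5)^(1/0.679) = (102/5.5)^1.473.
102/5.5 = 18.545; 18.545^1.473 ≈ 73.76 hPa.
P_c = 1007 − 73.76 = 933.24 ≈ 933 hPa.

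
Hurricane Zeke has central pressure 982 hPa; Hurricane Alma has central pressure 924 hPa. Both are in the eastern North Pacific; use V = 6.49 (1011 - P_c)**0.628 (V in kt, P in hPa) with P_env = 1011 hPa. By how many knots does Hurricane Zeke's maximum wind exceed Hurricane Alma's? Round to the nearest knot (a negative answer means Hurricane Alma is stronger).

Hurricane Zeke: ΔP = 29; V ≈ 6.49 × 29^0.628 ≈ 53.78 kt.
Hurricane Alma: ΔP = 87; V ≈ 6.49 × 87^0.628 ≈ 107.22 kt.
Difference ≈ 53.78 − 107.22 = -53.44 → -53 kt.

-53 kt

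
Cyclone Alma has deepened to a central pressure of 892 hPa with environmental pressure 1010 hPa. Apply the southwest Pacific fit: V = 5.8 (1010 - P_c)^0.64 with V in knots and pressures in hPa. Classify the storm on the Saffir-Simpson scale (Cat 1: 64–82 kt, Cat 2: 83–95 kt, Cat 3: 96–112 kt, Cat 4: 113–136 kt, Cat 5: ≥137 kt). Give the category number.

ΔP = 1010 − 892 = 118 hPa.
V ≈ 5.8 × 118^0.64 = 5.8 × 21.18 ≈ 123 kt.
123 kt falls in the Category 4 band.

4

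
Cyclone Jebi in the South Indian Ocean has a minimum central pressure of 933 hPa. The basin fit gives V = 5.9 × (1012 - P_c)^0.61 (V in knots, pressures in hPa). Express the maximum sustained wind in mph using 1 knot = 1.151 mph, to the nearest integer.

98 mph

ΔP = 1012 − 933 = 79 hPa.
V ≈ 5.9 × 79^0.61 = 5.9 × 14.373 ≈ 84.802 kt.
84.802 × 1.151 ≈ 97.61 mph → 98 mph.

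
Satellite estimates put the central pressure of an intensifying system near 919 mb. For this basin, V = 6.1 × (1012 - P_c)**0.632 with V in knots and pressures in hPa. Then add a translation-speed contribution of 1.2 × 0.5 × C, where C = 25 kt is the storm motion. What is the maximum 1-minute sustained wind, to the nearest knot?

122 kt

ΔP = 1012 − 919 = 93 mb.
93^0.632 ≈ 17.542.
V ≈ 6.1 × 17.542 ≈ 107.0 kt.
Translation term: 1.2 × 0.5 × 25 = 15 kt.
Corrected V ≈ 122 kt → 122 kt.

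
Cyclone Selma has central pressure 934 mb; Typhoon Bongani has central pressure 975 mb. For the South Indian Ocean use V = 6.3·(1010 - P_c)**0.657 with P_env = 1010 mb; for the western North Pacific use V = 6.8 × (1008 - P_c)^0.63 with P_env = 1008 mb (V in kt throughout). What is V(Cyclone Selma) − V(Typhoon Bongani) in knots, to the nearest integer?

47 kt

Cyclone Selma: ΔP = 76; V ≈ 6.3 × 76^0.657 ≈ 108.40 kt.
Typhoon Bongani: ΔP = 33; V ≈ 6.8 × 33^0.63 ≈ 61.54 kt.
Difference ≈ 108.40 − 61.54 = 46.86 → 47 kt.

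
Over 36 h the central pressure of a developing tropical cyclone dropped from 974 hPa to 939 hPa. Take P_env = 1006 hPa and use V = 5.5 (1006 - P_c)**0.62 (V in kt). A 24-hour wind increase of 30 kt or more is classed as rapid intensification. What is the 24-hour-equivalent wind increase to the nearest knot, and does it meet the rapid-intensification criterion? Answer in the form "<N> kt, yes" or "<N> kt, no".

V₁: ΔP = 32, V ≈ 5.5 × 32^0.62 ≈ 47.16 kt.
V₂: ΔP = 67, V ≈ 5.5 × 67^0.62 ≈ 74.56 kt.
ΔV over 36 h = 27.40 kt → 24 h equivalent = 27.40 × 24/36 ≈ 18.27 kt.
18 kt < 30 kt ⇒ not rapid intensification.

18 kt, no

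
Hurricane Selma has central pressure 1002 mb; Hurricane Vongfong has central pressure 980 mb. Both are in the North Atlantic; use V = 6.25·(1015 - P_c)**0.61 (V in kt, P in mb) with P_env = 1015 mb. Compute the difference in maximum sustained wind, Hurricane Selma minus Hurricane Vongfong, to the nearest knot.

-25 kt

Hurricane Selma: ΔP = 13; V ≈ 6.25 × 13^0.61 ≈ 29.88 kt.
Hurricane Vongfong: ΔP = 35; V ≈ 6.25 × 35^0.61 ≈ 54.67 kt.
Difference ≈ 29.88 − 54.67 = -24.79 → -25 kt.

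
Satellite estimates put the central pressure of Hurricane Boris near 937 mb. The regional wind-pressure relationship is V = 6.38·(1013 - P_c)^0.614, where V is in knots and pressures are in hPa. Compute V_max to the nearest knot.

ΔP = 1013 − 937 = 76 mb.
76^0.614 ≈ 14.283.
V ≈ 6.38 × 14.283 ≈ 91.1 kt.

91 kt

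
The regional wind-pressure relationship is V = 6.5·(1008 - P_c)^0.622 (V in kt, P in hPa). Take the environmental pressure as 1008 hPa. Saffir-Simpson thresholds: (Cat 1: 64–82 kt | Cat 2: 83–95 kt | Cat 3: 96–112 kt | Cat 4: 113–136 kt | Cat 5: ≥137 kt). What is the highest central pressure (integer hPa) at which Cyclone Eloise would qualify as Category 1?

Category 1 begins at V = 64 kt.
Required ΔP = (64/6.5)^(1/0.622) = 9.846^1.608 ≈ 39.53 hPa.
P_c ≤ 1008 − 39.53 = 968.47, so the highest integer P_c is 968 hPa.

968 hPa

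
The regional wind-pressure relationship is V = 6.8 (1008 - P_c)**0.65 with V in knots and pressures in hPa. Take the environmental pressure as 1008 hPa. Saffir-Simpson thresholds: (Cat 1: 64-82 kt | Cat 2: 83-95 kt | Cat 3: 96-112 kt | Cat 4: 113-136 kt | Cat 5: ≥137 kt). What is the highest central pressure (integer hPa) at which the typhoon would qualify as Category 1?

Category 1 begins at V = 64 kt.
Required ΔP = (64/6.8)^(1/0.65) = 9.412^1.538 ≈ 31.47 hPa.
P_c ≤ 1008 − 31.47 = 976.53, so the highest integer P_c is 976 hPa.

976 hPa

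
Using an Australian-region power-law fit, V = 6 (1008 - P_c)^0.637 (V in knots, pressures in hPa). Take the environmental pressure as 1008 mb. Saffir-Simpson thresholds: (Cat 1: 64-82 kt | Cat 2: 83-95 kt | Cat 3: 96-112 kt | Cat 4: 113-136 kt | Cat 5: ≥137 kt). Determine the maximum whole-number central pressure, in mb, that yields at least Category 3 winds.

Category 3 begins at V = 96 kt.
Required ΔP = (96/6)^(1/0.637) = 16.000^1.570 ≈ 77.68 mb.
P_c ≤ 1008 − 77.68 = 930.32, so the highest integer P_c is 930 mb.

930 mb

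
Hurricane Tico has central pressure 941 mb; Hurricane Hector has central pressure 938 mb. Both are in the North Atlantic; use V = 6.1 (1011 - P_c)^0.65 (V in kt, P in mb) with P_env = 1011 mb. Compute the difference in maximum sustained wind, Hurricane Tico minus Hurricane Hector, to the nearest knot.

Hurricane Tico: ΔP = 70; V ≈ 6.1 × 70^0.65 ≈ 96.53 kt.
Hurricane Hector: ΔP = 73; V ≈ 6.1 × 73^0.65 ≈ 99.19 kt.
Difference ≈ 96.53 − 99.19 = -2.66 → -3 kt.

-3 kt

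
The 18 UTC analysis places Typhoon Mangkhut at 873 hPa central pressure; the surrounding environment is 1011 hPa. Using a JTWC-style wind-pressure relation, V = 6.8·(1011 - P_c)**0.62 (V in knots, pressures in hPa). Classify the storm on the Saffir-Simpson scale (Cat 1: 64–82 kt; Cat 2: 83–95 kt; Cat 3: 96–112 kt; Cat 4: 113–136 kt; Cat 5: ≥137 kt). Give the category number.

ΔP = 1011 − 873 = 138 hPa.
V ≈ 6.8 × 138^0.62 = 6.8 × 21.22 ≈ 144 kt.
144 kt falls in the Category 5 band.

5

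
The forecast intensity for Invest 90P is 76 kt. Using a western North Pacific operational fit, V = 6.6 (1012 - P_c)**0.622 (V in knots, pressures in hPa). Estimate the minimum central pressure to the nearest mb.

ΔP = (V / 6.6)^(1/0.622) = (76/6.6)^1.608.
76/6.6 = 11.515; 11.515^1.608 ≈ 50.84 mb.
P_c = 1012 − 50.84 = 961.16 ≈ 961 mb.

961 mb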